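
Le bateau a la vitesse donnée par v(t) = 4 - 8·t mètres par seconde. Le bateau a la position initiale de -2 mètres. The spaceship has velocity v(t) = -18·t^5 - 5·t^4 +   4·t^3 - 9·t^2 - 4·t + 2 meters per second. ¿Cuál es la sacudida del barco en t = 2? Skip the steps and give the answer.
La sacudida en t = 2 es j = 0.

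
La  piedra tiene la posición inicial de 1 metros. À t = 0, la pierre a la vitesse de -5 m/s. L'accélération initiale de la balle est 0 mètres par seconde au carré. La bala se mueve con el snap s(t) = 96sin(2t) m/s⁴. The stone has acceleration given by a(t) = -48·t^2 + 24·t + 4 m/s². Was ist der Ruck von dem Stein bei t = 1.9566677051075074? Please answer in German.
Wir müssen unsere Gleichung für die Beschleunigung a(t) = -48·t^2 + 24·t + 4 1-mal ableiten. Die Ableitung von der Beschleunigung ergibt den Ruck: j(t) = 24 - 96·t. Mit j(t) = 24 - 96·t und Einsetzen von t = 1.9566677051075074, finden wir j = -163.840099690321.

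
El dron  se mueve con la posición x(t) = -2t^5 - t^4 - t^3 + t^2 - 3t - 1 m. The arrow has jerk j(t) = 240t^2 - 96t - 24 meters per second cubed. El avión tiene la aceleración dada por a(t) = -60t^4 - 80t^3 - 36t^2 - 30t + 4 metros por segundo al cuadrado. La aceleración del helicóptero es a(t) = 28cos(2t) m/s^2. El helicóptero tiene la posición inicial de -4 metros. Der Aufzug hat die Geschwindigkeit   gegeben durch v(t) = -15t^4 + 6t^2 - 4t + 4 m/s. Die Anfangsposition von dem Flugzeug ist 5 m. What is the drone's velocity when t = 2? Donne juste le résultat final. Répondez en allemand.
Bei t = 2, v = -203.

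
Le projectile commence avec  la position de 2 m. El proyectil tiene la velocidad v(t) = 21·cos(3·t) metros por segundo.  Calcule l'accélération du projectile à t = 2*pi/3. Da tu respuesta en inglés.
Starting from velocity v(t) = 21·cos(3·t), we take 1 derivative. The derivative of velocity gives acceleration: a(t) = -63·sin(3·t). Using a(t) = -63·sin(3·t) and substituting t = 2*pi/3, we find a = 0.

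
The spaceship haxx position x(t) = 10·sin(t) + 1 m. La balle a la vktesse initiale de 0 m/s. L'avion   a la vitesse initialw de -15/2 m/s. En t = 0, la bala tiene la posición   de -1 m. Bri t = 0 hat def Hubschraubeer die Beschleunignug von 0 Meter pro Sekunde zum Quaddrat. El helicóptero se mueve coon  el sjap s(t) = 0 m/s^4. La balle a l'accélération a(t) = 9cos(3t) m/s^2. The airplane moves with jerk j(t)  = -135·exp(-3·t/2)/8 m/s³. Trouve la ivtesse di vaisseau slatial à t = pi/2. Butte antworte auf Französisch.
Nous devons dériver notre équation de la position x(t) = 10·sin(t) + 1 1 fois. En dérivant la position, nous obtenons la vitesse: v(t) = 10·cos(t). Nous avons la vitesse v(t) = 10·cos(t). En substituant t = pi/2: v(pi/2) = 0.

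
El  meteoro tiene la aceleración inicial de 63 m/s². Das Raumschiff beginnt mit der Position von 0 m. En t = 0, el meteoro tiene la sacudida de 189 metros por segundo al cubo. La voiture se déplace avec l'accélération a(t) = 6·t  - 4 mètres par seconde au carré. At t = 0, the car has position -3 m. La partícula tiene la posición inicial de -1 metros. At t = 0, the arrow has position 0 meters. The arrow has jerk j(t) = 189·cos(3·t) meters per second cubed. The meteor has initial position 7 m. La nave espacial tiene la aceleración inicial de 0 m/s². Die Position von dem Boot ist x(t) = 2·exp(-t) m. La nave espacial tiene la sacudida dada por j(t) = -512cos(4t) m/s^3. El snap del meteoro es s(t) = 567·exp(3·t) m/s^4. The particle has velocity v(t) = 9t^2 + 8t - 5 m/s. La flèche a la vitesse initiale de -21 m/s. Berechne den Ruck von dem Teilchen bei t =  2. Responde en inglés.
We must differentiate our velocity equation v(t) = 9·t^2 + 8·t - 5 2 times. The derivative of velocity gives acceleration: a(t) = 18·t + 8. The derivative of acceleration gives jerk: j(t) = 18. We have jerk j(t) = 18. Substituting t = 2: j(2) = 18.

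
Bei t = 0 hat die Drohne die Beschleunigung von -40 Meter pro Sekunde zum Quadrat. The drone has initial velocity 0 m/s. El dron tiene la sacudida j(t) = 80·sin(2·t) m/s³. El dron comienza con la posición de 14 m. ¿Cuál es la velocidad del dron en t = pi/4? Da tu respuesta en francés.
Pour résoudre ceci, nous devons prendre 2 intégrales de notre équation du jerk j(t) = 80·sin(2·t). En prenant ∫j(t)dt et en appliquant a(0) = -40, nous trouvons a(t) = -40·cos(2·t). La primitive de l'accélération, avec v(0) = 0, donne la vitesse: v(t) = -20·sin(2·t). De l'équation de la vitesse v(t) = -20·sin(2·t), nous substituons t = pi/4 pour obtenir v = -20.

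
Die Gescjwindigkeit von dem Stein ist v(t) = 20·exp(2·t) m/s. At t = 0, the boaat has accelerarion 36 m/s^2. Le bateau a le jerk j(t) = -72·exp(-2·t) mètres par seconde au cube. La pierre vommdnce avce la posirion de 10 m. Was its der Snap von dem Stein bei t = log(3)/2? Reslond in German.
Wir müssen unsere Gleichung für die Geschwindigkeit v(t) = 20·exp(2·t) 3-mal ableiten. Die Ableitung von der Geschwindigkeit ergibt die Beschleunigung: a(t) = 40·exp(2·t). Die Ableitung von der Beschleunigung ergibt den Ruck: j(t) = 80·exp(2·t). Durch Ableiten von dem Ruck erhalten wir den Snap: s(t) = 160·exp(2·t). Aus der Gleichung für den Snap s(t) = 160·exp(2·t), setzen wir t = log(3)/2 ein und erhalten s = 480.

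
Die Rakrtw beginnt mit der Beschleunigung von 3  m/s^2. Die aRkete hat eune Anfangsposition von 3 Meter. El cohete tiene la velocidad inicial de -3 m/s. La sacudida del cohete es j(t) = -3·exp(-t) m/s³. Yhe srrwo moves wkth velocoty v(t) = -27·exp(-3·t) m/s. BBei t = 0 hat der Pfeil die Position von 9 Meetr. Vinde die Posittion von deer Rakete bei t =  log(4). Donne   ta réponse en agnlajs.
We need to integrate our jerk equation j(t) = -3·exp(-t) 3 times. The antiderivative of jerk, with a(0) = 3, gives acceleration: a(t) = 3·exp(-t). The integral of acceleration, with v(0) = -3, gives velocity: v(t) = -3·exp(-t). Finding the integral of v(t) and using x(0) = 3: x(t) = 3·exp(-t). From the given position equation x(t) = 3·exp(-t), we substitute t = log(4) to get x = 3/4.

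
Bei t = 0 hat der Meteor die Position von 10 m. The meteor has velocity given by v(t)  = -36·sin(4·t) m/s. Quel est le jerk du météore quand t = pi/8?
Pour résoudre ceci, nous devons prendre 2 dérivées de notre équation de la vitesse v(t) = -36·sin(4·t). La dérivée de la vitesse donne l'accélération: a(t) = -144·cos(4·t). En dérivant l'accélération, nous obtenons le jerk: j(t) = 576·sin(4·t). En utilisant j(t) = 576·sin(4·t) et en substituant t = pi/8, nous trouvons j = 576.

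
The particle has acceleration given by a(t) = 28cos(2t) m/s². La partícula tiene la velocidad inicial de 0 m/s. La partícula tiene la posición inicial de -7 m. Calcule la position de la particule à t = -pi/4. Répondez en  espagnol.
Debemos encontrar la integral de nuestra ecuación de la aceleración a(t) = 28·cos(2·t) 2 veces. La antiderivada de la aceleración, con v(0) = 0, da la velocidad: v(t) = 14·sin(2·t). La antiderivada de la velocidad, con x(0) = -7, da la posición: x(t) = -7·cos(2·t). Tenemos la posición x(t) = -7·cos(2·t). Sustituyendo t = -pi/4: x(-pi/4) = 0.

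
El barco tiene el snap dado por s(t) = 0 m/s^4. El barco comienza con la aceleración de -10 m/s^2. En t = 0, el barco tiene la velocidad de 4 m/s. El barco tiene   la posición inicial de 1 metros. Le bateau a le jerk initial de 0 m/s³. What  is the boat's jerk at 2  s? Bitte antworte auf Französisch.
Pour résoudre ceci, nous devons prendre 1 primitive de notre équation du snap s(t) = 0. L'intégrale du snap, avec j(0) = 0, donne le jerk: j(t) = 0. En utilisant j(t) = 0 et en substituant t = 2, nous trouvons j = 0.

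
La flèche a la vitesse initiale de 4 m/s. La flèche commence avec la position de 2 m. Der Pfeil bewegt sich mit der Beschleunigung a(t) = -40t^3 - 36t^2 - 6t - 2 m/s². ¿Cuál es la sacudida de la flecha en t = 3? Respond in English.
We must differentiate our acceleration equation a(t) = -40·t^3 - 36·t^2 - 6·t - 2 1 time. The derivative of acceleration gives jerk: j(t) = -120·t^2 - 72·t - 6. From the given jerk equation j(t) = -120·t^2 - 72·t - 6, we substitute t = 3 to get j = -1302.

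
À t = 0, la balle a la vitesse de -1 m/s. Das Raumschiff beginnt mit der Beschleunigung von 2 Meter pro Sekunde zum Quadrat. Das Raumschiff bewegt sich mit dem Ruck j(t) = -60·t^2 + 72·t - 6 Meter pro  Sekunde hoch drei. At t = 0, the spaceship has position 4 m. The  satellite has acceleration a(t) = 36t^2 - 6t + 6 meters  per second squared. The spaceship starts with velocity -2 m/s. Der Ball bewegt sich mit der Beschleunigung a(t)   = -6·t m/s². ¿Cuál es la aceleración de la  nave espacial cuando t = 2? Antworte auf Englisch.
We need to integrate our jerk equation j(t) = -60·t^2 + 72·t - 6 1 time. The antiderivative of jerk is acceleration. Using a(0) = 2, we get a(t) = -20·t^3 + 36·t^2 - 6·t + 2. We have acceleration a(t) = -20·t^3 + 36·t^2 - 6·t + 2. Substituting t = 2: a(2) = -26.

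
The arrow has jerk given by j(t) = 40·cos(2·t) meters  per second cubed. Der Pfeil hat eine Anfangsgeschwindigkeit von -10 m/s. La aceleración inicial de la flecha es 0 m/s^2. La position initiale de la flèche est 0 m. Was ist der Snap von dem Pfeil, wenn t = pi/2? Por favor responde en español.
Partiendo de la sacudida j(t) = 40·cos(2·t), tomamos 1 derivada. La derivada de la sacudida da el snap: s(t) = -80·sin(2·t). Usando s(t) = -80·sin(2·t) y sustituyendo t = pi/2, encontramos s = 0.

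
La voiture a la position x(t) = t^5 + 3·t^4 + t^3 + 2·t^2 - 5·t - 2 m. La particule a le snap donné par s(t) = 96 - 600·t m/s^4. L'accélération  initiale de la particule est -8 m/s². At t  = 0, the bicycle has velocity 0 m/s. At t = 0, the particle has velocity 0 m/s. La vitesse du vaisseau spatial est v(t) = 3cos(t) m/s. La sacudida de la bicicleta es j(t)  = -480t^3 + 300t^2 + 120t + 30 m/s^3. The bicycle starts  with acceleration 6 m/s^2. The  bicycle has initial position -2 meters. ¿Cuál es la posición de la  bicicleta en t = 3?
Para resolver esto, necesitamos tomar 3 integrales de nuestra ecuación de la sacudida j(t) = -480·t^3 + 300·t^2 + 120·t + 30. Integrando la sacudida y usando la condición inicial a(0) = 6, obtenemos a(t) = -120·t^4 + 100·t^3 + 60·t^2 + 30·t + 6. Integrando la aceleración y usando la condición inicial v(0) = 0, obtenemos v(t) = t·(-24·t^4 + 25·t^3 + 20·t^2 + 15·t + 6). Integrando la velocidad y usando la condición inicial x(0) = -2, obtenemos x(t) = -4·t^6 + 5·t^5 + 5·t^4 + 5·t^3 + 3·t^2 - 2. De la ecuación de la posición x(t) = -4·t^6 + 5·t^5 + 5·t^4 + 5·t^3 + 3·t^2 - 2, sustituimos t = 3 para obtener x = -1136.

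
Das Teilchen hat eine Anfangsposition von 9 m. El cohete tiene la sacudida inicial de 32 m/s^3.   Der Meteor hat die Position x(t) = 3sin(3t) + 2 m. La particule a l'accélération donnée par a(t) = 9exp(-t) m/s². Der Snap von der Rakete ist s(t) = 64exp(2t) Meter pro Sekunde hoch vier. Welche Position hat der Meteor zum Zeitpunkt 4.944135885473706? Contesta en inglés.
From the given position equation x(t) = 3·sin(3·t) + 2, we substitute t = 4.944135885473706 to get x = 4.30369858696843.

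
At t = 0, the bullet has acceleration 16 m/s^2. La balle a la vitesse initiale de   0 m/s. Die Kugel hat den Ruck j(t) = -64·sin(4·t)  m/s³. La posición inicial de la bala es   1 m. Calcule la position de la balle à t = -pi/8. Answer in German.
Um dies zu lösen, müssen wir 3 Stammfunktionen unserer Gleichung für den Ruck j(t) = -64·sin(4·t) finden. Mit ∫j(t)dt und Anwendung von a(0) = 16, finden wir a(t) = 16·cos(4·t). Durch Integration von der Beschleunigung und Verwendung der Anfangsbedingung v(0) = 0, erhalten wir v(t) = 4·sin(4·t). Mit ∫v(t)dt und Anwendung von x(0) = 1, finden wir x(t) = 2 - cos(4·t). Wir haben die Position x(t) = 2 - cos(4·t). Durch Einsetzen von t = -pi/8: x(-pi/8) = 2.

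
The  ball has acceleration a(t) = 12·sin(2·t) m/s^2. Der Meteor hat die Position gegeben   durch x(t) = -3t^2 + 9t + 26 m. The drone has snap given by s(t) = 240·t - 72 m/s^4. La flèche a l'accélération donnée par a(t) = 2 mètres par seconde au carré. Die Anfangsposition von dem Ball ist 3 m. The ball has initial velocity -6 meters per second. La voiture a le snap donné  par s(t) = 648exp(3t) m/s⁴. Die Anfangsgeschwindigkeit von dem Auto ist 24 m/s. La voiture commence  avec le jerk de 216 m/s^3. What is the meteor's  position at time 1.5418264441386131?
Using x(t) = -3·t^2 + 9·t + 26 and substituting t = 1.5418264441386131, we find x = 32.7447516457122.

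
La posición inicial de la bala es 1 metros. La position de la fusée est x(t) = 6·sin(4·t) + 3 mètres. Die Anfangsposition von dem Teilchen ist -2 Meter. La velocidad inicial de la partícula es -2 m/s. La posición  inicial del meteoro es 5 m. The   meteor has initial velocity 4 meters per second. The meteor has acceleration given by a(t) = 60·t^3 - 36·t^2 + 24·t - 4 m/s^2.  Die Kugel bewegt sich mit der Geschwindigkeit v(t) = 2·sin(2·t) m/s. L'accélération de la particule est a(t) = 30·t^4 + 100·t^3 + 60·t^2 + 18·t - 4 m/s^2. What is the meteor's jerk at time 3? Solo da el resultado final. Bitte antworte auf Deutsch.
Die Antwort ist 1428.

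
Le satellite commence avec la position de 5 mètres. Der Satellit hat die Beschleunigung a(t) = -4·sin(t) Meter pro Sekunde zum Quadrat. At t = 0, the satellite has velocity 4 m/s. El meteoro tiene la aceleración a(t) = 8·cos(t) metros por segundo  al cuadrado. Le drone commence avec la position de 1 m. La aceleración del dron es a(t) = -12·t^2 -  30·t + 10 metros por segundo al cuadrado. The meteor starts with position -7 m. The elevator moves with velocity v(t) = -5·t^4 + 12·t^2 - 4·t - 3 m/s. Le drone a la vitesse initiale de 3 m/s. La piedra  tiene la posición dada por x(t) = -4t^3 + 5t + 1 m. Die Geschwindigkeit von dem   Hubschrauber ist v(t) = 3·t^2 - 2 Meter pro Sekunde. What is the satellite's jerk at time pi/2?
We must differentiate our acceleration equation a(t) = -4·sin(t) 1 time. Differentiating acceleration, we get jerk: j(t) = -4·cos(t). We have jerk j(t) = -4·cos(t). Substituting t = pi/2: j(pi/2) = 0.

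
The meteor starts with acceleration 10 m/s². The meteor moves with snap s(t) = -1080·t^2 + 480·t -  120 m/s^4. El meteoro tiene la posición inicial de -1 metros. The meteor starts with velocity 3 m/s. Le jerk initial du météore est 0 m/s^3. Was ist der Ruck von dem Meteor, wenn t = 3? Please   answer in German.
Um dies zu lösen, müssen wir 1 Integral unserer Gleichung für den Snap s(t) = -1080·t^2 + 480·t - 120 finden. Das Integral von dem Snap ist der Ruck. Mit j(0) = 0 erhalten wir j(t) = 120·t·(-3·t^2 + 2·t - 1). Mit j(t) = 120·t·(-3·t^2 + 2·t - 1) und Einsetzen von t = 3, finden wir j = -7920.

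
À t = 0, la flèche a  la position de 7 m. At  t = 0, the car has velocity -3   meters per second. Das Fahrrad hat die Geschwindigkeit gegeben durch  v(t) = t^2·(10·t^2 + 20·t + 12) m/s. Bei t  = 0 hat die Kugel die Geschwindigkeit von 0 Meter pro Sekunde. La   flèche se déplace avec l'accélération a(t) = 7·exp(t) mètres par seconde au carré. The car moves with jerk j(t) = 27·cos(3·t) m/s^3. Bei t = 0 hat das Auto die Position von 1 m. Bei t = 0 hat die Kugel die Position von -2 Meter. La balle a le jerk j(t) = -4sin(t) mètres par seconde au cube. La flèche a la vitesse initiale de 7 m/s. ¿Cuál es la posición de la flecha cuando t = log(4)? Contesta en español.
Debemos encontrar la integral de nuestra ecuación de la aceleración a(t) = 7·exp(t) 2 veces. Tomando ∫a(t)dt y aplicando v(0) = 7, encontramos v(t) = 7·exp(t). La antiderivada de la velocidad, con x(0) = 7, da la posición: x(t) = 7·exp(t). Usando x(t) = 7·exp(t) y sustituyendo t = log(4), encontramos x = 28.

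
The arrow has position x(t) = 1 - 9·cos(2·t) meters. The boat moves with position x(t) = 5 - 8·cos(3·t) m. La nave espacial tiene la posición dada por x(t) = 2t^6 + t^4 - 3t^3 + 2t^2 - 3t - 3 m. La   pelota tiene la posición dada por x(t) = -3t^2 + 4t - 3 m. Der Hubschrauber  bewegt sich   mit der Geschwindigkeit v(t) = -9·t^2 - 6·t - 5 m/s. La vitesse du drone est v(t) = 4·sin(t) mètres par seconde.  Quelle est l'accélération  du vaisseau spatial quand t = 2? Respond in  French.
En partant de la position x(t) = 2·t^6 + t^4 - 3·t^3 + 2·t^2 - 3·t - 3, nous prenons 2 dérivées. En prenant d/dt de x(t), nous trouvons v(t) = 12·t^5 + 4·t^3 - 9·t^2 + 4·t - 3. La dérivée de la vitesse donne l'accélération: a(t) = 60·t^4 + 12·t^2 - 18·t + 4. Nous avons l'accélération a(t) = 60·t^4 + 12·t^2 - 18·t + 4. En substituant t = 2: a(2) = 976.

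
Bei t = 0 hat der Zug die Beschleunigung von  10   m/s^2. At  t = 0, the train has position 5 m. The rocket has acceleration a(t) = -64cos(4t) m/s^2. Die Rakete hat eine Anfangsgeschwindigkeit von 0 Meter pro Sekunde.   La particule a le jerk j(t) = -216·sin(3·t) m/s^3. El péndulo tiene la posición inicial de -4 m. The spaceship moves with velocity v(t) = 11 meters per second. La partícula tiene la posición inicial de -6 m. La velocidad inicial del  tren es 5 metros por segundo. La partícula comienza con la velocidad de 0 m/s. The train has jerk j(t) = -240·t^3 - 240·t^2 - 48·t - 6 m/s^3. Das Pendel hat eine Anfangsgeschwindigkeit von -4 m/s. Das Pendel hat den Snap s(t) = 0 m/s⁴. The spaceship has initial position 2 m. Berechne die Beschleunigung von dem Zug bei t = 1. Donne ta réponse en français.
En partant du jerk j(t) = -240·t^3 - 240·t^2 - 48·t - 6, nous prenons 1 intégrale. L'intégrale du jerk, avec a(0) = 10, donne l'accélération: a(t) = -60·t^4 - 80·t^3 - 24·t^2 - 6·t + 10. En utilisant a(t) = -60·t^4 - 80·t^3 - 24·t^2 - 6·t + 10 et en substituant t = 1, nous trouvons a = -160.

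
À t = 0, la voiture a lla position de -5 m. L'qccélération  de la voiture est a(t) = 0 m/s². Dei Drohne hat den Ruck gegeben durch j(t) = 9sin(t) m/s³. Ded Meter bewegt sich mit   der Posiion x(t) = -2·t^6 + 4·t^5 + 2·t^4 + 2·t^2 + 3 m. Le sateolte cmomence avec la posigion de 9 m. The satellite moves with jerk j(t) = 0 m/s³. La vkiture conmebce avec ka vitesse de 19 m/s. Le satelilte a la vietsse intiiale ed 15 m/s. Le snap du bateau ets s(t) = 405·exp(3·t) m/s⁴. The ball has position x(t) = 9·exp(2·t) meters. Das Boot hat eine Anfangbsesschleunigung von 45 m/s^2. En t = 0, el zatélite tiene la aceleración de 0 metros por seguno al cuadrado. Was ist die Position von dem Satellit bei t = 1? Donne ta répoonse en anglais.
We must find the integral of our jerk equation j(t) = 0 3 times. Taking ∫j(t)dt and applying a(0) = 0, we find a(t) = 0. Taking ∫a(t)dt and applying v(0) = 15, we find v(t) = 15. Finding the antiderivative of v(t) and using x(0) = 9: x(t) = 15·t + 9. From the given position equation x(t) = 15·t + 9, we substitute t = 1 to get x = 24.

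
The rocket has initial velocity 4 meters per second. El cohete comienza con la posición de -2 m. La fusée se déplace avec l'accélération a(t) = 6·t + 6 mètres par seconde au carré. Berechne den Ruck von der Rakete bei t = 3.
Ausgehend von der Beschleunigung a(t) = 6·t + 6, nehmen wir 1 Ableitung. Durch Ableiten von der Beschleunigung erhalten wir den Ruck: j(t) = 6. Wir haben den Ruck j(t) = 6. Durch Einsetzen von t = 3: j(3) = 6.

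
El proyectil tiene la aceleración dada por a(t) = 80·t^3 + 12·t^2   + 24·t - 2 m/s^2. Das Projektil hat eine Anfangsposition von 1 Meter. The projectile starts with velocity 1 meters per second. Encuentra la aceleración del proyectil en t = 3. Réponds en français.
De l'équation de l'accélération a(t) = 80·t^3 + 12·t^2 + 24·t - 2, nous substituons t = 3 pour obtenir a = 2338.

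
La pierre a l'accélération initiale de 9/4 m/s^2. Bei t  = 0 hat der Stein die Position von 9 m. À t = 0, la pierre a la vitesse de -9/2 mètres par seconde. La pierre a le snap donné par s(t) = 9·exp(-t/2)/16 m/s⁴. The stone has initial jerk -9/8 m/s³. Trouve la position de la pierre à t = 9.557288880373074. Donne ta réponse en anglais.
To find the answer, we compute 4 antiderivatives of s(t) = 9·exp(-t/2)/16. Integrating snap and using the initial condition j(0) = -9/8, we get j(t) = -9·exp(-t/2)/8. The integral of jerk, with a(0) = 9/4, gives acceleration: a(t) = 9·exp(-t/2)/4. Finding the integral of a(t) and using v(0) = -9/2: v(t) = -9·exp(-t/2)/2. Finding the integral of v(t) and using x(0) = 9: x(t) = 9·exp(-t/2). Using x(t) = 9·exp(-t/2) and substituting t = 9.557288880373074, we find x = 0.0756664916739709.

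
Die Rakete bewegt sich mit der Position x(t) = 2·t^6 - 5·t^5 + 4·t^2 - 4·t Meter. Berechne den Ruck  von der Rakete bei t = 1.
Um dies zu lösen, müssen wir 3 Ableitungen unserer Gleichung für die Position x(t) = 2·t^6 - 5·t^5 + 4·t^2 - 4·t nehmen. Die Ableitung von der Position ergibt die Geschwindigkeit: v(t) = 12·t^5 - 25·t^4 + 8·t - 4. Die Ableitung von der Geschwindigkeit ergibt die Beschleunigung: a(t) = 60·t^4 - 100·t^3 + 8. Durch Ableiten von der Beschleunigung erhalten wir den Ruck: j(t) = 240·t^3 - 300·t^2. Mit j(t) = 240·t^3 - 300·t^2 und Einsetzen von t = 1, finden wir j = -60.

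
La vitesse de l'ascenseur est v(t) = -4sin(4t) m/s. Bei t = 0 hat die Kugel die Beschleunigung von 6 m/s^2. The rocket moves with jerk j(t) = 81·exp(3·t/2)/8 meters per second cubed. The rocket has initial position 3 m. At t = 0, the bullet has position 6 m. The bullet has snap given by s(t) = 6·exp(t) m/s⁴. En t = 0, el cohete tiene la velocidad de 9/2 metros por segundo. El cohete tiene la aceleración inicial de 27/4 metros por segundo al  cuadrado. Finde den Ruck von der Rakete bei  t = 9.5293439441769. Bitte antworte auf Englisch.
We have jerk j(t) = 81·exp(3·t/2)/8. Substituting t = 9.5293439441769: j(9.5293439441769) = 16338315.1364936.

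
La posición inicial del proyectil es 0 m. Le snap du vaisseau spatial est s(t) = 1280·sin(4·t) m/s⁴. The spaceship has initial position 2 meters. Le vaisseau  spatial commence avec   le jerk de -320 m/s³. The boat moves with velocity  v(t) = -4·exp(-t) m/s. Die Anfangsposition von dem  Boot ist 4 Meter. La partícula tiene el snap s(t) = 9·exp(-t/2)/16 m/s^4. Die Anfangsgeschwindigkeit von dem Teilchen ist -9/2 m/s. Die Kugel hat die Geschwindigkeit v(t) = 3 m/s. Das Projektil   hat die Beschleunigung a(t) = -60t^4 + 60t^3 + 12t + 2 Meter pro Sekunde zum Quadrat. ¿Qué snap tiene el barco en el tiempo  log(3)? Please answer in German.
Wir müssen unsere Gleichung für die Geschwindigkeit v(t) = -4·exp(-t) 3-mal ableiten. Mit d/dt von v(t) finden wir a(t) = 4·exp(-t). Mit d/dt von a(t) finden wir j(t) = -4·exp(-t). Durch Ableiten von dem Ruck erhalten wir den Snap: s(t) = 4·exp(-t). Wir haben den Snap s(t) = 4·exp(-t). Durch Einsetzen von t = log(3): s(log(3)) = 4/3.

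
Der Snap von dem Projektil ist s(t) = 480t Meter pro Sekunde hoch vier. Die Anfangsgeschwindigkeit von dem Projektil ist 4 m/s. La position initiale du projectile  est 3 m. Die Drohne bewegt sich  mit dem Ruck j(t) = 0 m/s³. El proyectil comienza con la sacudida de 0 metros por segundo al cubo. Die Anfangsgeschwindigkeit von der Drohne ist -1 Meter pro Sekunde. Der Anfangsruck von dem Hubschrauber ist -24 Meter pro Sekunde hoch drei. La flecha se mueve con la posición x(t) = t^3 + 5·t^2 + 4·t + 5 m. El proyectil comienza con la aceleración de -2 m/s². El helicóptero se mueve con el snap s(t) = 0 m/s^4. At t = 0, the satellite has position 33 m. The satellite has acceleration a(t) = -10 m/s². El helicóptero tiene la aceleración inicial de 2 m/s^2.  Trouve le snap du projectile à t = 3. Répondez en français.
Nous avons le snap s(t) = 480·t. En substituant t = 3: s(3) = 1440.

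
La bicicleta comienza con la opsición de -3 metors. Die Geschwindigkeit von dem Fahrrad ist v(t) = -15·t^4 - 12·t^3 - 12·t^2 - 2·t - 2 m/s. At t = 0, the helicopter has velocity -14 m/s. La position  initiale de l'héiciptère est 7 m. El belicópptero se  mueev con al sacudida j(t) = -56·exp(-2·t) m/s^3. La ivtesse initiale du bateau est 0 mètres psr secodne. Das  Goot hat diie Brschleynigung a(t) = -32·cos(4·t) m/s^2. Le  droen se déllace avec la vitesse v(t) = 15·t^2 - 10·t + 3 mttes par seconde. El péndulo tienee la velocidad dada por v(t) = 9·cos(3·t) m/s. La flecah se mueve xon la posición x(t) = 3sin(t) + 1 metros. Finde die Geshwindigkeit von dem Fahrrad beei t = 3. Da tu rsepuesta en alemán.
Wir haben die Geschwindigkeit v(t) = -15·t^4 - 12·t^3 - 12·t^2 - 2·t - 2. Durch Einsetzen von t = 3: v(3) = -1655.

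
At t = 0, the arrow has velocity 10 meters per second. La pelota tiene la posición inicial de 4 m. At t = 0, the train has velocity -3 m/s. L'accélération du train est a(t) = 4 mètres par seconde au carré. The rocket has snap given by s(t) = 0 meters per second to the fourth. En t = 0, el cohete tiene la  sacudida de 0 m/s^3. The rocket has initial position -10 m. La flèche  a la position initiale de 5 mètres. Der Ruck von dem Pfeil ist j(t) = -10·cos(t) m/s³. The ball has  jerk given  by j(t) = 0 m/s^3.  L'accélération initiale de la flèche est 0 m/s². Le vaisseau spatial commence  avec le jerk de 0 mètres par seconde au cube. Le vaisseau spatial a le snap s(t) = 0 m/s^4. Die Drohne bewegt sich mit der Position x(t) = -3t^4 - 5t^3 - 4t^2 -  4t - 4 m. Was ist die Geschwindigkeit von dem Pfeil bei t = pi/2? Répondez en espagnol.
Partiendo de la sacudida j(t) = -10·cos(t), tomamos 2 integrales. Tomando ∫j(t)dt y aplicando a(0) = 0, encontramos a(t) = -10·sin(t). La antiderivada de la aceleración, con v(0) = 10, da la velocidad: v(t) = 10·cos(t). De la ecuación de la velocidad v(t) = 10·cos(t), sustituimos t = pi/2 para obtener v = 0.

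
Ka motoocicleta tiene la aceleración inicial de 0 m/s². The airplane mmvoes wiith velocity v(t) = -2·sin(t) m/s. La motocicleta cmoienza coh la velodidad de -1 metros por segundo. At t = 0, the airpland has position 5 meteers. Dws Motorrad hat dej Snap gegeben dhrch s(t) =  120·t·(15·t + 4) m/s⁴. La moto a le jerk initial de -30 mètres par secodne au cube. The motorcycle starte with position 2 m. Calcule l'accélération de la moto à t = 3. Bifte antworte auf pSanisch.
Para resolver esto, necesitamos tomar 2 antiderivadas de nuestra ecuación del snap s(t) = 120·t·(15·t + 4). Integrando el snap y usando la condición inicial j(0) = -30, obtenemos j(t) = 600·t^3 + 240·t^2 - 30. La integral de la sacudida es la aceleración. Usando a(0) = 0, obtenemos a(t) = 150·t^4 + 80·t^3 - 30·t. Tenemos la aceleración a(t) = 150·t^4 + 80·t^3 - 30·t. Sustituyendo t = 3: a(3) = 14220.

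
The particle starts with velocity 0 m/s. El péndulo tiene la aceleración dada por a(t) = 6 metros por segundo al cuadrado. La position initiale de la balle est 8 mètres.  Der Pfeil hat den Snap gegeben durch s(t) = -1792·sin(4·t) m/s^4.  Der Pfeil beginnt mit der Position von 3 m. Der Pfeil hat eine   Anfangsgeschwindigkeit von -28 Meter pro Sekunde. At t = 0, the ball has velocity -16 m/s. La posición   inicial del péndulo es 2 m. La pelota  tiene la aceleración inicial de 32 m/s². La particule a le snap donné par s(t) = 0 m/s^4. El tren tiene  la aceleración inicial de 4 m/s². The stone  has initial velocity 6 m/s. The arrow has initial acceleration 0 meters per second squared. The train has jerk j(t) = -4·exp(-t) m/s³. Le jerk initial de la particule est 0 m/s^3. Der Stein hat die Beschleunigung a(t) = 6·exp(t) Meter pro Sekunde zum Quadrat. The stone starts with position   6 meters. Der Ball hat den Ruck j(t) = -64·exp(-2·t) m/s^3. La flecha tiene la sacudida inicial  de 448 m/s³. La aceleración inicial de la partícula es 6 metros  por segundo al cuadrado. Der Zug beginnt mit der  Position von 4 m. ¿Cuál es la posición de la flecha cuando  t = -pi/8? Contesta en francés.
Pour résoudre ceci, nous devons prendre 4 primitives de notre équation du snap s(t) = -1792·sin(4·t). En prenant ∫s(t)dt et en appliquant j(0) = 448, nous trouvons j(t) = 448·cos(4·t). En intégrant le jerk et en utilisant la condition initiale a(0) = 0, nous obtenons a(t) = 112·sin(4·t). En prenant ∫a(t)dt et en appliquant v(0) = -28, nous trouvons v(t) = -28·cos(4·t). La primitive de la vitesse est la position. En utilisant x(0) = 3, nous obtenons x(t) = 3 - 7·sin(4·t). Nous avons la position x(t) = 3 - 7·sin(4·t). En substituant t = -pi/8: x(-pi/8) = 10.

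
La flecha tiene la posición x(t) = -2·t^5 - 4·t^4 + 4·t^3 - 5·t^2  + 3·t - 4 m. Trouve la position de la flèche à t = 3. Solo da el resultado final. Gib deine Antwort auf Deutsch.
Die Antwort ist -742.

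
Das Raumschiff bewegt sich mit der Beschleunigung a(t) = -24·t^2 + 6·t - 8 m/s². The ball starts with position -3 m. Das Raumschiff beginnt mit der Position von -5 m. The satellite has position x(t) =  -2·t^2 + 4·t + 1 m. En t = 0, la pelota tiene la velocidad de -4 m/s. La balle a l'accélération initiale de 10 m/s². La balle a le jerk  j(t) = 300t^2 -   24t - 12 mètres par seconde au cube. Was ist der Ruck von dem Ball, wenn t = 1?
Mit j(t) = 300·t^2 - 24·t - 12 und Einsetzen von t = 1, finden wir j = 264.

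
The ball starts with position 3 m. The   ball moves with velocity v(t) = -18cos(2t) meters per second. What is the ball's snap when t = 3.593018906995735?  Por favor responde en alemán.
Ausgehend von der Geschwindigkeit v(t) = -18·cos(2·t), nehmen wir 3 Ableitungen. Die Ableitung von der Geschwindigkeit ergibt die Beschleunigung: a(t) = 36·sin(2·t). Durch Ableiten von der Beschleunigung erhalten wir den Ruck: j(t) = 72·cos(2·t). Die Ableitung von dem Ruck ergibt den Snap: s(t) = -144·sin(2·t). Wir haben den Snap s(t) = -144·sin(2·t). Durch Einsetzen von t = 3.593018906995735: s(3.593018906995735) = -113.053948849233.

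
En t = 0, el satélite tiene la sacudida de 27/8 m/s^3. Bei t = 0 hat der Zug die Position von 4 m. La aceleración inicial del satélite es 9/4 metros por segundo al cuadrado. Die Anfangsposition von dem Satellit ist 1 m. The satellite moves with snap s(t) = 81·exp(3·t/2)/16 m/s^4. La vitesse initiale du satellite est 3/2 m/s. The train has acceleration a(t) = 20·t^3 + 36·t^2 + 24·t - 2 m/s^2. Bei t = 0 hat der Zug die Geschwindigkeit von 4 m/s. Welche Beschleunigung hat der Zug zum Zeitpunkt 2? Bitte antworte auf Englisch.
Using a(t) = 20·t^3 + 36·t^2 + 24·t - 2 and substituting t = 2, we find a = 350.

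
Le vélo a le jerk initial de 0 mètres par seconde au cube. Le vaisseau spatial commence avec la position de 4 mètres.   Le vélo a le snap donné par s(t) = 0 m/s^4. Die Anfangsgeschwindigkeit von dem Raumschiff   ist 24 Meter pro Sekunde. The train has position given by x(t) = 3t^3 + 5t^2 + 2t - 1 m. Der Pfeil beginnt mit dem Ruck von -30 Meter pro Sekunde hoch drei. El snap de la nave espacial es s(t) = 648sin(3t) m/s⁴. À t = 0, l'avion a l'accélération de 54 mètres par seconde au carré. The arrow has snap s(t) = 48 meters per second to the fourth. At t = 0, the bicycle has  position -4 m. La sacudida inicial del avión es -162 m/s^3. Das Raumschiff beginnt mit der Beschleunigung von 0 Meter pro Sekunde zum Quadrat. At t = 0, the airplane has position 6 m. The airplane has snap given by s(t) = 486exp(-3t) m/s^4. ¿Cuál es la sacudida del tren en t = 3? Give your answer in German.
Um dies zu lösen, müssen wir 3 Ableitungen unserer Gleichung für die Position x(t) = 3·t^3 + 5·t^2 + 2·t - 1 nehmen. Mit d/dt von x(t) finden wir v(t) = 9·t^2 + 10·t + 2. Durch Ableiten von der Geschwindigkeit erhalten wir die Beschleunigung: a(t) = 18·t + 10. Die Ableitung von der Beschleunigung ergibt den Ruck: j(t) = 18. Aus der Gleichung für den Ruck j(t) = 18, setzen wir t = 3 ein und erhalten j = 18.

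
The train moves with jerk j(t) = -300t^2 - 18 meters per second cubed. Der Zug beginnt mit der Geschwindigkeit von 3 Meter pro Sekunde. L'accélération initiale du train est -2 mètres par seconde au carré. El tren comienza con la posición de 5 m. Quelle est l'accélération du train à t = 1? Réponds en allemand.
Wir müssen unsere Gleichung für den Ruck j(t) = -300·t^2 - 18 1-mal integrieren. Mit ∫j(t)dt und Anwendung von a(0) = -2, finden wir a(t) = -100·t^3 - 18·t - 2. Mit a(t) = -100·t^3 - 18·t - 2 und Einsetzen von t = 1, finden wir a = -120.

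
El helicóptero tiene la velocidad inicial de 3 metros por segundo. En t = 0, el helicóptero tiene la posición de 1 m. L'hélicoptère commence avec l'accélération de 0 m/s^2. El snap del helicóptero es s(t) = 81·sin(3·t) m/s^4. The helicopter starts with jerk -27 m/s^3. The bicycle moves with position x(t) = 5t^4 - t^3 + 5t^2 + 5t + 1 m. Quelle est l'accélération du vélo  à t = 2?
Pour résoudre ceci, nous devons prendre 2 dérivées de notre équation de la position x(t) = 5·t^4 - t^3 + 5·t^2 + 5·t + 1. La dérivée de la position donne la vitesse: v(t) = 20·t^3 - 3·t^2 + 10·t + 5. En dérivant la vitesse, nous obtenons l'accélération: a(t) = 60·t^2 - 6·t + 10. En utilisant a(t) = 60·t^2 - 6·t + 10 et en substituant t = 2, nous trouvons a = 238.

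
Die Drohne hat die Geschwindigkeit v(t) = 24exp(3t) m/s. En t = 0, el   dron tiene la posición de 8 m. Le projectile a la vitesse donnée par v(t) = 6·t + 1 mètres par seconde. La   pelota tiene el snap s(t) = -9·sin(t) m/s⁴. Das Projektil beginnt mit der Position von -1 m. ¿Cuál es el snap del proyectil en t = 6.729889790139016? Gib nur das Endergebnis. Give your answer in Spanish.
En t = 6.729889790139016, s = 0.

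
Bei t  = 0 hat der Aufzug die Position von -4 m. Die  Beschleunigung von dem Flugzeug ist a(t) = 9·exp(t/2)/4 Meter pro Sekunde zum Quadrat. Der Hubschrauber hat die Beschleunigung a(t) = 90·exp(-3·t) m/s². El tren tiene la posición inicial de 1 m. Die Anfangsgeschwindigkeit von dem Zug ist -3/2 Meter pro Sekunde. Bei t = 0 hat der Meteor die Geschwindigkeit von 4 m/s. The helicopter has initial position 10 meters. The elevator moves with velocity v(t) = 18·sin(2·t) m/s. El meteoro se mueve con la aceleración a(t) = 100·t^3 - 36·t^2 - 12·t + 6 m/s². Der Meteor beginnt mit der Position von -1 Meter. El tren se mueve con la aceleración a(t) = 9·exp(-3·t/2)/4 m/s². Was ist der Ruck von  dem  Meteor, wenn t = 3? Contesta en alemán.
Ausgehend von der Beschleunigung a(t) = 100·t^3 - 36·t^2 - 12·t + 6, nehmen wir 1 Ableitung. Durch Ableiten von der Beschleunigung erhalten wir den Ruck: j(t) = 300·t^2 - 72·t - 12. Mit j(t) = 300·t^2 - 72·t - 12 und Einsetzen von t = 3, finden wir j = 2472.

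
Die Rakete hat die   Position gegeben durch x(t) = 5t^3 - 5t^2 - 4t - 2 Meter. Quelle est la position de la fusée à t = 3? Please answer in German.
Wir haben die Position x(t) = 5·t^3 - 5·t^2 - 4·t - 2. Durch Einsetzen von t = 3: x(3) = 76.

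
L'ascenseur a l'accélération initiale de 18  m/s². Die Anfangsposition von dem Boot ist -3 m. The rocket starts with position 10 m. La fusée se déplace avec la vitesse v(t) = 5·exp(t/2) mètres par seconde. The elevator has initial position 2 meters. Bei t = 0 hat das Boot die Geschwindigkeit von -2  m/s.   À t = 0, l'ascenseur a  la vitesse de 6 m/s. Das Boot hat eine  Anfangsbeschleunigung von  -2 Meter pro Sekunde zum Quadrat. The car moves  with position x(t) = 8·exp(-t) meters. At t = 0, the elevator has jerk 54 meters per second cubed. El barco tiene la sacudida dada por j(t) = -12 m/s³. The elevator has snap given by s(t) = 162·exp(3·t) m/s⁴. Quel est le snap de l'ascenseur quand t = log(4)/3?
En utilisant s(t) = 162·exp(3·t) et en substituant t = log(4)/3, nous trouvons s = 648.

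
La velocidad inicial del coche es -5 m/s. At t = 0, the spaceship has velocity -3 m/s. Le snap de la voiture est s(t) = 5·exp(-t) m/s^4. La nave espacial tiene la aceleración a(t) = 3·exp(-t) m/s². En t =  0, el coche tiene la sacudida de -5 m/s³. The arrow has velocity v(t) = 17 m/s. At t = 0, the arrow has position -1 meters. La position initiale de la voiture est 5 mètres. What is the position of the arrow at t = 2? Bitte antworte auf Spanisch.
Partiendo de la velocidad v(t) = 17, tomamos 1 antiderivada. Tomando ∫v(t)dt y aplicando x(0) = -1, encontramos x(t) = 17·t - 1. Usando x(t) = 17·t - 1 y sustituyendo t = 2, encontramos x = 33.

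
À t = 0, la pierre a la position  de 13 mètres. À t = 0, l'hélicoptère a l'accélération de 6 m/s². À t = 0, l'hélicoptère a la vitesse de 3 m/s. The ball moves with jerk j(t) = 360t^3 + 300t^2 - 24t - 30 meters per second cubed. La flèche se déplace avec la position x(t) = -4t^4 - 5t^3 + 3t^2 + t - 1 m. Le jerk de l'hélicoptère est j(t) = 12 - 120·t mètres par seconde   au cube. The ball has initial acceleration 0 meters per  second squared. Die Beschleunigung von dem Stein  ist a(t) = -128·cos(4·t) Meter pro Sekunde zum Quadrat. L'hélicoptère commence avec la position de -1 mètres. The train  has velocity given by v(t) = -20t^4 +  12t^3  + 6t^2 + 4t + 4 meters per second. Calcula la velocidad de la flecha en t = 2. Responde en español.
Para resolver esto, necesitamos tomar 1 derivada de nuestra ecuación de la posición x(t) = -4·t^4 - 5·t^3 + 3·t^2 + t - 1. La derivada de la posición da la velocidad: v(t) = -16·t^3 - 15·t^2 + 6·t + 1. De la ecuación de la velocidad v(t) = -16·t^3 - 15·t^2 + 6·t + 1, sustituimos t = 2 para obtener v = -175.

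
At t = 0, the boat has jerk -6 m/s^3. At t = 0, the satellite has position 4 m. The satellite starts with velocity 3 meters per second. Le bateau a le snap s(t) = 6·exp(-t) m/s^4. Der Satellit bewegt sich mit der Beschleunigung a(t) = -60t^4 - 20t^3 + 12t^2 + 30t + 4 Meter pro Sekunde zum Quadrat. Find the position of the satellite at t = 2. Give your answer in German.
Wir müssen unsere Gleichung für die Beschleunigung a(t) = -60·t^4 - 20·t^3 + 12·t^2 + 30·t + 4 2-mal integrieren. Mit ∫a(t)dt und Anwendung von v(0) = 3, finden wir v(t) = -12·t^5 - 5·t^4 + 4·t^3 + 15·t^2 + 4·t + 3. Durch Integration von der Geschwindigkeit und Verwendung der Anfangsbedingung x(0) = 4, erhalten wir x(t) = -2·t^6 - t^5 + t^4 + 5·t^3 + 2·t^2 + 3·t + 4. Wir haben die Position x(t) = -2·t^6 - t^5 + t^4 + 5·t^3 + 2·t^2 + 3·t + 4. Durch Einsetzen von t = 2: x(2) = -86.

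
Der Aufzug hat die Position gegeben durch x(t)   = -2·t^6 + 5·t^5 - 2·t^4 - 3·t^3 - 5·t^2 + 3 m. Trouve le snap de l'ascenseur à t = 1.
En partant de la position x(t) = -2·t^6 + 5·t^5 - 2·t^4 - 3·t^3 - 5·t^2 + 3, nous prenons 4 dérivées. En dérivant la position, nous obtenons la vitesse: v(t) = -12·t^5 + 25·t^4 - 8·t^3 - 9·t^2 - 10·t. La dérivée de la vitesse donne l'accélération: a(t) = -60·t^4 + 100·t^3 - 24·t^2 - 18·t - 10. La dérivée de l'accélération donne le jerk: j(t) = -240·t^3 + 300·t^2 - 48·t - 18. La dérivée du jerk donne le snap: s(t) = -720·t^2 + 600·t - 48. Nous avons le snap s(t) = -720·t^2 + 600·t - 48. En substituant t = 1: s(1) = -168.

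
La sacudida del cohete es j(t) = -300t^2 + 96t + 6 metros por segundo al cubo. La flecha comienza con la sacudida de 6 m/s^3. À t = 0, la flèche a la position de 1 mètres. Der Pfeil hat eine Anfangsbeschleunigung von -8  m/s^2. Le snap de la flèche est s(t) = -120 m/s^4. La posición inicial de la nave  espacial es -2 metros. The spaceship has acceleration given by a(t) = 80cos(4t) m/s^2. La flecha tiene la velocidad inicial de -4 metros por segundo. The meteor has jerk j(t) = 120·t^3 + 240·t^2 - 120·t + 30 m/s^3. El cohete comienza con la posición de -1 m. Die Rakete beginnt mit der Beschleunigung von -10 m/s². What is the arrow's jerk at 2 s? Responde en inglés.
To find the answer, we compute 1 integral of s(t) = -120. Finding the antiderivative of s(t) and using j(0) = 6: j(t) = 6 - 120·t. From the given jerk equation j(t) = 6 - 120·t, we substitute t = 2 to get j = -234.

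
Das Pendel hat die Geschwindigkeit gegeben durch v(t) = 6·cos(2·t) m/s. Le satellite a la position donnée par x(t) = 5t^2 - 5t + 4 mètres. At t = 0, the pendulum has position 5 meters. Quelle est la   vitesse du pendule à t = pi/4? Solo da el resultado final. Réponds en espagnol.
La respuesta es 0.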